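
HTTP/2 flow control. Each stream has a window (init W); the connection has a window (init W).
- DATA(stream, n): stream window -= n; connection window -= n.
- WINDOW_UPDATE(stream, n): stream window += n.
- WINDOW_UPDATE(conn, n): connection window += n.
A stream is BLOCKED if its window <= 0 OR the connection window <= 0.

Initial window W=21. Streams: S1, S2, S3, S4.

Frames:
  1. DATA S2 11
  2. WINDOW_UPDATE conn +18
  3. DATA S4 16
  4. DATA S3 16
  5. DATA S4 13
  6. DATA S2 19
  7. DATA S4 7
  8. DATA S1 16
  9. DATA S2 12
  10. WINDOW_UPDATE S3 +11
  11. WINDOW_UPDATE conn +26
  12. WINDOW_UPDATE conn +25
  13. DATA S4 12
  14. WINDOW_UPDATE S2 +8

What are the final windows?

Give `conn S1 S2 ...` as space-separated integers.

Op 1: conn=10 S1=21 S2=10 S3=21 S4=21 blocked=[]
Op 2: conn=28 S1=21 S2=10 S3=21 S4=21 blocked=[]
Op 3: conn=12 S1=21 S2=10 S3=21 S4=5 blocked=[]
Op 4: conn=-4 S1=21 S2=10 S3=5 S4=5 blocked=[1, 2, 3, 4]
Op 5: conn=-17 S1=21 S2=10 S3=5 S4=-8 blocked=[1, 2, 3, 4]
Op 6: conn=-36 S1=21 S2=-9 S3=5 S4=-8 blocked=[1, 2, 3, 4]
Op 7: conn=-43 S1=21 S2=-9 S3=5 S4=-15 blocked=[1, 2, 3, 4]
Op 8: conn=-59 S1=5 S2=-9 S3=5 S4=-15 blocked=[1, 2, 3, 4]
Op 9: conn=-71 S1=5 S2=-21 S3=5 S4=-15 blocked=[1, 2, 3, 4]
Op 10: conn=-71 S1=5 S2=-21 S3=16 S4=-15 blocked=[1, 2, 3, 4]
Op 11: conn=-45 S1=5 S2=-21 S3=16 S4=-15 blocked=[1, 2, 3, 4]
Op 12: conn=-20 S1=5 S2=-21 S3=16 S4=-15 blocked=[1, 2, 3, 4]
Op 13: conn=-32 S1=5 S2=-21 S3=16 S4=-27 blocked=[1, 2, 3, 4]
Op 14: conn=-32 S1=5 S2=-13 S3=16 S4=-27 blocked=[1, 2, 3, 4]

Answer: -32 5 -13 16 -27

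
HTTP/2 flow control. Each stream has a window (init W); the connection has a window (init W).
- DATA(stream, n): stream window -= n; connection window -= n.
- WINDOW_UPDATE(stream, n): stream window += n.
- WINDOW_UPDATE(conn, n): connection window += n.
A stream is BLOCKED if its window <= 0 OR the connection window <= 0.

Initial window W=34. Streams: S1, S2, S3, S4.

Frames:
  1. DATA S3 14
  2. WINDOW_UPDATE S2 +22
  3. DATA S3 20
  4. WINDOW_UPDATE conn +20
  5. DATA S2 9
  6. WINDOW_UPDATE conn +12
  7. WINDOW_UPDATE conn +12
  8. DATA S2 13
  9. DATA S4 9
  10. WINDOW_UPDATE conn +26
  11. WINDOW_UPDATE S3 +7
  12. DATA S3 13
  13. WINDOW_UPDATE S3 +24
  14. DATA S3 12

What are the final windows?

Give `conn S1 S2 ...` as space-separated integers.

Op 1: conn=20 S1=34 S2=34 S3=20 S4=34 blocked=[]
Op 2: conn=20 S1=34 S2=56 S3=20 S4=34 blocked=[]
Op 3: conn=0 S1=34 S2=56 S3=0 S4=34 blocked=[1, 2, 3, 4]
Op 4: conn=20 S1=34 S2=56 S3=0 S4=34 blocked=[3]
Op 5: conn=11 S1=34 S2=47 S3=0 S4=34 blocked=[3]
Op 6: conn=23 S1=34 S2=47 S3=0 S4=34 blocked=[3]
Op 7: conn=35 S1=34 S2=47 S3=0 S4=34 blocked=[3]
Op 8: conn=22 S1=34 S2=34 S3=0 S4=34 blocked=[3]
Op 9: conn=13 S1=34 S2=34 S3=0 S4=25 blocked=[3]
Op 10: conn=39 S1=34 S2=34 S3=0 S4=25 blocked=[3]
Op 11: conn=39 S1=34 S2=34 S3=7 S4=25 blocked=[]
Op 12: conn=26 S1=34 S2=34 S3=-6 S4=25 blocked=[3]
Op 13: conn=26 S1=34 S2=34 S3=18 S4=25 blocked=[]
Op 14: conn=14 S1=34 S2=34 S3=6 S4=25 blocked=[]

Answer: 14 34 34 6 25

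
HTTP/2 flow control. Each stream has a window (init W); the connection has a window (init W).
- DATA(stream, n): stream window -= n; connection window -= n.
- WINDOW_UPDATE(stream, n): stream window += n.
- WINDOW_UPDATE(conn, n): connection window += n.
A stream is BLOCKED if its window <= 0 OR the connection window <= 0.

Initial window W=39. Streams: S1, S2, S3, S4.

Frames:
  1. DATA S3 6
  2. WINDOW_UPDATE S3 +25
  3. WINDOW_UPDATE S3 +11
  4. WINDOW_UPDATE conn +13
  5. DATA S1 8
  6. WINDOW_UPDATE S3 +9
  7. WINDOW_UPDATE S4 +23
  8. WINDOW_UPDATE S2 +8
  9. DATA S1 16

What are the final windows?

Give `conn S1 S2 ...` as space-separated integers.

Op 1: conn=33 S1=39 S2=39 S3=33 S4=39 blocked=[]
Op 2: conn=33 S1=39 S2=39 S3=58 S4=39 blocked=[]
Op 3: conn=33 S1=39 S2=39 S3=69 S4=39 blocked=[]
Op 4: conn=46 S1=39 S2=39 S3=69 S4=39 blocked=[]
Op 5: conn=38 S1=31 S2=39 S3=69 S4=39 blocked=[]
Op 6: conn=38 S1=31 S2=39 S3=78 S4=39 blocked=[]
Op 7: conn=38 S1=31 S2=39 S3=78 S4=62 blocked=[]
Op 8: conn=38 S1=31 S2=47 S3=78 S4=62 blocked=[]
Op 9: conn=22 S1=15 S2=47 S3=78 S4=62 blocked=[]

Answer: 22 15 47 78 62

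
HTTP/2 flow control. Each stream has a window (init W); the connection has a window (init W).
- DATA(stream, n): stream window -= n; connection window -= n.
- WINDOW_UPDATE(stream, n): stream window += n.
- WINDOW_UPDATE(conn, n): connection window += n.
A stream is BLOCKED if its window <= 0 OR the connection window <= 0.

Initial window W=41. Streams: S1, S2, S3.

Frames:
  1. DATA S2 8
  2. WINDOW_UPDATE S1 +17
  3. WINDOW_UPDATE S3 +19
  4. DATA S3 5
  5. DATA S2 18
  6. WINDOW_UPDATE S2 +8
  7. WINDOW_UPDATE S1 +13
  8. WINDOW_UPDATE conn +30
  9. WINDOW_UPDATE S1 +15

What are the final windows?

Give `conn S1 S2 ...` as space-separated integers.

Op 1: conn=33 S1=41 S2=33 S3=41 blocked=[]
Op 2: conn=33 S1=58 S2=33 S3=41 blocked=[]
Op 3: conn=33 S1=58 S2=33 S3=60 blocked=[]
Op 4: conn=28 S1=58 S2=33 S3=55 blocked=[]
Op 5: conn=10 S1=58 S2=15 S3=55 blocked=[]
Op 6: conn=10 S1=58 S2=23 S3=55 blocked=[]
Op 7: conn=10 S1=71 S2=23 S3=55 blocked=[]
Op 8: conn=40 S1=71 S2=23 S3=55 blocked=[]
Op 9: conn=40 S1=86 S2=23 S3=55 blocked=[]

Answer: 40 86 23 55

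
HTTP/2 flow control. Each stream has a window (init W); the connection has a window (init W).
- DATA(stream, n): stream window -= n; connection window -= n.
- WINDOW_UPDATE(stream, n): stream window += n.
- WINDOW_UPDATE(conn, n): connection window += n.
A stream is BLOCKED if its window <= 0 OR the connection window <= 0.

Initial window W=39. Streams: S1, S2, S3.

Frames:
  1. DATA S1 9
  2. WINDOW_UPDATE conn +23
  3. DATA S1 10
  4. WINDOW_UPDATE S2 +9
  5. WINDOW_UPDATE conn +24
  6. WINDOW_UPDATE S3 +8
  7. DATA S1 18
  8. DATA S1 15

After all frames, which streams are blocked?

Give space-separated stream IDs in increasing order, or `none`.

Op 1: conn=30 S1=30 S2=39 S3=39 blocked=[]
Op 2: conn=53 S1=30 S2=39 S3=39 blocked=[]
Op 3: conn=43 S1=20 S2=39 S3=39 blocked=[]
Op 4: conn=43 S1=20 S2=48 S3=39 blocked=[]
Op 5: conn=67 S1=20 S2=48 S3=39 blocked=[]
Op 6: conn=67 S1=20 S2=48 S3=47 blocked=[]
Op 7: conn=49 S1=2 S2=48 S3=47 blocked=[]
Op 8: conn=34 S1=-13 S2=48 S3=47 blocked=[1]

Answer: S1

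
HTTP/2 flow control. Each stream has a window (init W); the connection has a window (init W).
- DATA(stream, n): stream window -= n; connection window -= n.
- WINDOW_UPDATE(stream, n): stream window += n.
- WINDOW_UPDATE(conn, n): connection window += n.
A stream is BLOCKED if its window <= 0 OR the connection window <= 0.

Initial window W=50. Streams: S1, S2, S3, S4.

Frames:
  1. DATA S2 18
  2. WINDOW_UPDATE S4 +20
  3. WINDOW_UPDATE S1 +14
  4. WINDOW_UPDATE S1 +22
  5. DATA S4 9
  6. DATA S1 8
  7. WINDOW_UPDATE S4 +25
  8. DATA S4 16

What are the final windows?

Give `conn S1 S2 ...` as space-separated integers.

Op 1: conn=32 S1=50 S2=32 S3=50 S4=50 blocked=[]
Op 2: conn=32 S1=50 S2=32 S3=50 S4=70 blocked=[]
Op 3: conn=32 S1=64 S2=32 S3=50 S4=70 blocked=[]
Op 4: conn=32 S1=86 S2=32 S3=50 S4=70 blocked=[]
Op 5: conn=23 S1=86 S2=32 S3=50 S4=61 blocked=[]
Op 6: conn=15 S1=78 S2=32 S3=50 S4=61 blocked=[]
Op 7: conn=15 S1=78 S2=32 S3=50 S4=86 blocked=[]
Op 8: conn=-1 S1=78 S2=32 S3=50 S4=70 blocked=[1, 2, 3, 4]

Answer: -1 78 32 50 70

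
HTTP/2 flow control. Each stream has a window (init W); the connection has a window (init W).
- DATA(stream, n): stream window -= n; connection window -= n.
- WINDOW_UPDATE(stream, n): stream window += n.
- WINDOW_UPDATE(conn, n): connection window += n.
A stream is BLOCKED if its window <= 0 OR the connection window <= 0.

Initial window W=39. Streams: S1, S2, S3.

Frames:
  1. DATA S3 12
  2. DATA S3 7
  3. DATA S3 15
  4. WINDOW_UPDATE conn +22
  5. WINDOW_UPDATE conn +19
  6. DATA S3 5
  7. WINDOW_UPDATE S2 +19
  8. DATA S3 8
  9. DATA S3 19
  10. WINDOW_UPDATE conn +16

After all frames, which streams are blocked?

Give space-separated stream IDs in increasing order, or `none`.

Answer: S3

Derivation:
Op 1: conn=27 S1=39 S2=39 S3=27 blocked=[]
Op 2: conn=20 S1=39 S2=39 S3=20 blocked=[]
Op 3: conn=5 S1=39 S2=39 S3=5 blocked=[]
Op 4: conn=27 S1=39 S2=39 S3=5 blocked=[]
Op 5: conn=46 S1=39 S2=39 S3=5 blocked=[]
Op 6: conn=41 S1=39 S2=39 S3=0 blocked=[3]
Op 7: conn=41 S1=39 S2=58 S3=0 blocked=[3]
Op 8: conn=33 S1=39 S2=58 S3=-8 blocked=[3]
Op 9: conn=14 S1=39 S2=58 S3=-27 blocked=[3]
Op 10: conn=30 S1=39 S2=58 S3=-27 blocked=[3]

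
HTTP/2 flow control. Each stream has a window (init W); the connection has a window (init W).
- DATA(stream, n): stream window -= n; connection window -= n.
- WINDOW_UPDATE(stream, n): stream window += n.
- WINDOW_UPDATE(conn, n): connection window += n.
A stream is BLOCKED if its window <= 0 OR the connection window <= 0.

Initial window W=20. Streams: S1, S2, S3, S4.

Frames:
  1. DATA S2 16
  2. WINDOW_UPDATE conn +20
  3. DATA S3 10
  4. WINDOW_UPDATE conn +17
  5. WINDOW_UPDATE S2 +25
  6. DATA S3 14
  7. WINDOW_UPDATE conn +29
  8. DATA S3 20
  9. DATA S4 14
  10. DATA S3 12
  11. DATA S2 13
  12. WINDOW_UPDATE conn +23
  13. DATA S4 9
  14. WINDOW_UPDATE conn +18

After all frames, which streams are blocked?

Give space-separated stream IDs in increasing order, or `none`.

Answer: S3 S4

Derivation:
Op 1: conn=4 S1=20 S2=4 S3=20 S4=20 blocked=[]
Op 2: conn=24 S1=20 S2=4 S3=20 S4=20 blocked=[]
Op 3: conn=14 S1=20 S2=4 S3=10 S4=20 blocked=[]
Op 4: conn=31 S1=20 S2=4 S3=10 S4=20 blocked=[]
Op 5: conn=31 S1=20 S2=29 S3=10 S4=20 blocked=[]
Op 6: conn=17 S1=20 S2=29 S3=-4 S4=20 blocked=[3]
Op 7: conn=46 S1=20 S2=29 S3=-4 S4=20 blocked=[3]
Op 8: conn=26 S1=20 S2=29 S3=-24 S4=20 blocked=[3]
Op 9: conn=12 S1=20 S2=29 S3=-24 S4=6 blocked=[3]
Op 10: conn=0 S1=20 S2=29 S3=-36 S4=6 blocked=[1, 2, 3, 4]
Op 11: conn=-13 S1=20 S2=16 S3=-36 S4=6 blocked=[1, 2, 3, 4]
Op 12: conn=10 S1=20 S2=16 S3=-36 S4=6 blocked=[3]
Op 13: conn=1 S1=20 S2=16 S3=-36 S4=-3 blocked=[3, 4]
Op 14: conn=19 S1=20 S2=16 S3=-36 S4=-3 blocked=[3, 4]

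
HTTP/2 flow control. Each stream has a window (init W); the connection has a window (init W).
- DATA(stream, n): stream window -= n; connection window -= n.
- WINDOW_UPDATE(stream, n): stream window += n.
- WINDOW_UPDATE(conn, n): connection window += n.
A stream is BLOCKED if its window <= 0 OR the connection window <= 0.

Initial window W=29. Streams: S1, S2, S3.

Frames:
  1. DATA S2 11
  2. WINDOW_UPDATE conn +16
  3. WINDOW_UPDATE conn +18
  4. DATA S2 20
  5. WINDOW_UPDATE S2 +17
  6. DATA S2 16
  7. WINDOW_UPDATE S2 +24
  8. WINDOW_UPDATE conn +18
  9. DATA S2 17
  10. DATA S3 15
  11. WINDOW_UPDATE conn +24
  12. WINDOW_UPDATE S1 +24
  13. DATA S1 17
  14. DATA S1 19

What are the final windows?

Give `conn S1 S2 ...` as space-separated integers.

Answer: -10 17 6 14

Derivation:
Op 1: conn=18 S1=29 S2=18 S3=29 blocked=[]
Op 2: conn=34 S1=29 S2=18 S3=29 blocked=[]
Op 3: conn=52 S1=29 S2=18 S3=29 blocked=[]
Op 4: conn=32 S1=29 S2=-2 S3=29 blocked=[2]
Op 5: conn=32 S1=29 S2=15 S3=29 blocked=[]
Op 6: conn=16 S1=29 S2=-1 S3=29 blocked=[2]
Op 7: conn=16 S1=29 S2=23 S3=29 blocked=[]
Op 8: conn=34 S1=29 S2=23 S3=29 blocked=[]
Op 9: conn=17 S1=29 S2=6 S3=29 blocked=[]
Op 10: conn=2 S1=29 S2=6 S3=14 blocked=[]
Op 11: conn=26 S1=29 S2=6 S3=14 blocked=[]
Op 12: conn=26 S1=53 S2=6 S3=14 blocked=[]
Op 13: conn=9 S1=36 S2=6 S3=14 blocked=[]
Op 14: conn=-10 S1=17 S2=6 S3=14 blocked=[1, 2, 3]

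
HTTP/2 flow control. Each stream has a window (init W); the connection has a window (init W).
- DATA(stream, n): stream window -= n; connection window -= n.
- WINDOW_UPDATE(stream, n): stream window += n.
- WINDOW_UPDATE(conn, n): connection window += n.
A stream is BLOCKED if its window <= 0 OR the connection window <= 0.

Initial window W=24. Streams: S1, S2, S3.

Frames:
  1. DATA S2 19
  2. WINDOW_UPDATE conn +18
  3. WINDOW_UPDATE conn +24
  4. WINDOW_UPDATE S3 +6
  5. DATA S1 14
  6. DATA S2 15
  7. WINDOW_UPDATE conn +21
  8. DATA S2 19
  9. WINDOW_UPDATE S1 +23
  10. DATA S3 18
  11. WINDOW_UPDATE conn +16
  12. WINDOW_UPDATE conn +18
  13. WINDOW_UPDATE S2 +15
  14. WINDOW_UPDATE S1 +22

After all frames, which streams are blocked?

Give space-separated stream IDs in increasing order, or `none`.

Answer: S2

Derivation:
Op 1: conn=5 S1=24 S2=5 S3=24 blocked=[]
Op 2: conn=23 S1=24 S2=5 S3=24 blocked=[]
Op 3: conn=47 S1=24 S2=5 S3=24 blocked=[]
Op 4: conn=47 S1=24 S2=5 S3=30 blocked=[]
Op 5: conn=33 S1=10 S2=5 S3=30 blocked=[]
Op 6: conn=18 S1=10 S2=-10 S3=30 blocked=[2]
Op 7: conn=39 S1=10 S2=-10 S3=30 blocked=[2]
Op 8: conn=20 S1=10 S2=-29 S3=30 blocked=[2]
Op 9: conn=20 S1=33 S2=-29 S3=30 blocked=[2]
Op 10: conn=2 S1=33 S2=-29 S3=12 blocked=[2]
Op 11: conn=18 S1=33 S2=-29 S3=12 blocked=[2]
Op 12: conn=36 S1=33 S2=-29 S3=12 blocked=[2]
Op 13: conn=36 S1=33 S2=-14 S3=12 blocked=[2]
Op 14: conn=36 S1=55 S2=-14 S3=12 blocked=[2]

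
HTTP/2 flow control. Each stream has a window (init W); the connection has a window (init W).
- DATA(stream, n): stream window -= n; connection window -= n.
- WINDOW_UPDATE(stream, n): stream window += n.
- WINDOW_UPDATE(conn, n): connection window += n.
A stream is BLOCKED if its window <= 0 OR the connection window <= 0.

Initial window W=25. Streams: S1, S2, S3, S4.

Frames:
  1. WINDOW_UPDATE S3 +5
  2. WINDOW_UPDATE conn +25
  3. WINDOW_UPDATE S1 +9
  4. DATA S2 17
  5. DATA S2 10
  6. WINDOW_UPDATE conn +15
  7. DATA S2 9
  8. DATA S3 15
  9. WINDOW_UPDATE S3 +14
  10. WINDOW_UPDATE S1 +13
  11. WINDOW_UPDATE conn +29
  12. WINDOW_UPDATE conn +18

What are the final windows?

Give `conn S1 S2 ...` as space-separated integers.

Op 1: conn=25 S1=25 S2=25 S3=30 S4=25 blocked=[]
Op 2: conn=50 S1=25 S2=25 S3=30 S4=25 blocked=[]
Op 3: conn=50 S1=34 S2=25 S3=30 S4=25 blocked=[]
Op 4: conn=33 S1=34 S2=8 S3=30 S4=25 blocked=[]
Op 5: conn=23 S1=34 S2=-2 S3=30 S4=25 blocked=[2]
Op 6: conn=38 S1=34 S2=-2 S3=30 S4=25 blocked=[2]
Op 7: conn=29 S1=34 S2=-11 S3=30 S4=25 blocked=[2]
Op 8: conn=14 S1=34 S2=-11 S3=15 S4=25 blocked=[2]
Op 9: conn=14 S1=34 S2=-11 S3=29 S4=25 blocked=[2]
Op 10: conn=14 S1=47 S2=-11 S3=29 S4=25 blocked=[2]
Op 11: conn=43 S1=47 S2=-11 S3=29 S4=25 blocked=[2]
Op 12: conn=61 S1=47 S2=-11 S3=29 S4=25 blocked=[2]

Answer: 61 47 -11 29 25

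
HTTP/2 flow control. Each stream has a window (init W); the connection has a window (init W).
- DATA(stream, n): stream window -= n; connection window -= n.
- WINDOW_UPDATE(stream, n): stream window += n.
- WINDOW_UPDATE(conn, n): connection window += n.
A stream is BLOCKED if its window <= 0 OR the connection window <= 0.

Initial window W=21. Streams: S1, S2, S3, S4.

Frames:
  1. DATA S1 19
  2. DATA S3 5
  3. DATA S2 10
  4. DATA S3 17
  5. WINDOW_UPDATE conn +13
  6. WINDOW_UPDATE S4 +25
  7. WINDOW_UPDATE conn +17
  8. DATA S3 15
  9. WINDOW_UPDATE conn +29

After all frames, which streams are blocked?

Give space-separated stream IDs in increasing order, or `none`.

Answer: S3

Derivation:
Op 1: conn=2 S1=2 S2=21 S3=21 S4=21 blocked=[]
Op 2: conn=-3 S1=2 S2=21 S3=16 S4=21 blocked=[1, 2, 3, 4]
Op 3: conn=-13 S1=2 S2=11 S3=16 S4=21 blocked=[1, 2, 3, 4]
Op 4: conn=-30 S1=2 S2=11 S3=-1 S4=21 blocked=[1, 2, 3, 4]
Op 5: conn=-17 S1=2 S2=11 S3=-1 S4=21 blocked=[1, 2, 3, 4]
Op 6: conn=-17 S1=2 S2=11 S3=-1 S4=46 blocked=[1, 2, 3, 4]
Op 7: conn=0 S1=2 S2=11 S3=-1 S4=46 blocked=[1, 2, 3, 4]
Op 8: conn=-15 S1=2 S2=11 S3=-16 S4=46 blocked=[1, 2, 3, 4]
Op 9: conn=14 S1=2 S2=11 S3=-16 S4=46 blocked=[3]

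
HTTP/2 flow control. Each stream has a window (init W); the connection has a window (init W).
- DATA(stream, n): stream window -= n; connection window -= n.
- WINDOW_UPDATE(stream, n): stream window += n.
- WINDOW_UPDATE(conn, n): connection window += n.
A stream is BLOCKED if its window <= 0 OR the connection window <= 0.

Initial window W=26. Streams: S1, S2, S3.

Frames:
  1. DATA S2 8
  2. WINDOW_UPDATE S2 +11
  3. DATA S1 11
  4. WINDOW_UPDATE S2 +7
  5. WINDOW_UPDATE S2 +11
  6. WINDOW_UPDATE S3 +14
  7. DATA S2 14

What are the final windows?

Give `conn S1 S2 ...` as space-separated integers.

Op 1: conn=18 S1=26 S2=18 S3=26 blocked=[]
Op 2: conn=18 S1=26 S2=29 S3=26 blocked=[]
Op 3: conn=7 S1=15 S2=29 S3=26 blocked=[]
Op 4: conn=7 S1=15 S2=36 S3=26 blocked=[]
Op 5: conn=7 S1=15 S2=47 S3=26 blocked=[]
Op 6: conn=7 S1=15 S2=47 S3=40 blocked=[]
Op 7: conn=-7 S1=15 S2=33 S3=40 blocked=[1, 2, 3]

Answer: -7 15 33 40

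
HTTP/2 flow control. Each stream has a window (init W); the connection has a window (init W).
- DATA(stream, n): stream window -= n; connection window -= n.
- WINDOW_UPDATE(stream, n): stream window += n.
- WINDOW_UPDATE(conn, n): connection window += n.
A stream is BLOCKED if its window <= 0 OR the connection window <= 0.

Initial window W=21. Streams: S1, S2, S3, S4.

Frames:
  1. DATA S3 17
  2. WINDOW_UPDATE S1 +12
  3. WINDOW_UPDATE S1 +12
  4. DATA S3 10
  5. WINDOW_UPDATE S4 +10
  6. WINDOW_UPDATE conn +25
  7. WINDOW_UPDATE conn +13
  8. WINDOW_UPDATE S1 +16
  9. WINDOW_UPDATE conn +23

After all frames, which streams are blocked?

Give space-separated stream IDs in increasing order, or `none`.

Answer: S3

Derivation:
Op 1: conn=4 S1=21 S2=21 S3=4 S4=21 blocked=[]
Op 2: conn=4 S1=33 S2=21 S3=4 S4=21 blocked=[]
Op 3: conn=4 S1=45 S2=21 S3=4 S4=21 blocked=[]
Op 4: conn=-6 S1=45 S2=21 S3=-6 S4=21 blocked=[1, 2, 3, 4]
Op 5: conn=-6 S1=45 S2=21 S3=-6 S4=31 blocked=[1, 2, 3, 4]
Op 6: conn=19 S1=45 S2=21 S3=-6 S4=31 blocked=[3]
Op 7: conn=32 S1=45 S2=21 S3=-6 S4=31 blocked=[3]
Op 8: conn=32 S1=61 S2=21 S3=-6 S4=31 blocked=[3]
Op 9: conn=55 S1=61 S2=21 S3=-6 S4=31 blocked=[3]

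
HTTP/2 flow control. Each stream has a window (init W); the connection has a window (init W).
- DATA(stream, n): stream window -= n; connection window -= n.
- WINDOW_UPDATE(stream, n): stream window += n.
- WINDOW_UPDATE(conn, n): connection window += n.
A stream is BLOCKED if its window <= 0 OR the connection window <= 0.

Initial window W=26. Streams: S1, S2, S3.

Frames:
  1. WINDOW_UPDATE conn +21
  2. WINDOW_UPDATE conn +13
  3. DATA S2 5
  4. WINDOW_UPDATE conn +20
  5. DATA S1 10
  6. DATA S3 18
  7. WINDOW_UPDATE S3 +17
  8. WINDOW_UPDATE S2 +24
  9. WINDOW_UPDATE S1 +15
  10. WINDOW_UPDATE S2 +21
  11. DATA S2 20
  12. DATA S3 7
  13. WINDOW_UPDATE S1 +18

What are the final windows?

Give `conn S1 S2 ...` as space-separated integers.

Op 1: conn=47 S1=26 S2=26 S3=26 blocked=[]
Op 2: conn=60 S1=26 S2=26 S3=26 blocked=[]
Op 3: conn=55 S1=26 S2=21 S3=26 blocked=[]
Op 4: conn=75 S1=26 S2=21 S3=26 blocked=[]
Op 5: conn=65 S1=16 S2=21 S3=26 blocked=[]
Op 6: conn=47 S1=16 S2=21 S3=8 blocked=[]
Op 7: conn=47 S1=16 S2=21 S3=25 blocked=[]
Op 8: conn=47 S1=16 S2=45 S3=25 blocked=[]
Op 9: conn=47 S1=31 S2=45 S3=25 blocked=[]
Op 10: conn=47 S1=31 S2=66 S3=25 blocked=[]
Op 11: conn=27 S1=31 S2=46 S3=25 blocked=[]
Op 12: conn=20 S1=31 S2=46 S3=18 blocked=[]
Op 13: conn=20 S1=49 S2=46 S3=18 blocked=[]

Answer: 20 49 46 18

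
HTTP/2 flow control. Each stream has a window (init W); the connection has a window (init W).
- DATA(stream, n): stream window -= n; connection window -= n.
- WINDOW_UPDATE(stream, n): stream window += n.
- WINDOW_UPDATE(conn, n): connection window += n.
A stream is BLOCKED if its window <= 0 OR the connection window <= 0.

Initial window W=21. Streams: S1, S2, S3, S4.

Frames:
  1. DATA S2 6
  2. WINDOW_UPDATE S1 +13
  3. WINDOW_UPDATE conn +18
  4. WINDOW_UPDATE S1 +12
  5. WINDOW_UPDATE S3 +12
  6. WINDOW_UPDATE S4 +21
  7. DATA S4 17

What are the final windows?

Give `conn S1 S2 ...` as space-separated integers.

Answer: 16 46 15 33 25

Derivation:
Op 1: conn=15 S1=21 S2=15 S3=21 S4=21 blocked=[]
Op 2: conn=15 S1=34 S2=15 S3=21 S4=21 blocked=[]
Op 3: conn=33 S1=34 S2=15 S3=21 S4=21 blocked=[]
Op 4: conn=33 S1=46 S2=15 S3=21 S4=21 blocked=[]
Op 5: conn=33 S1=46 S2=15 S3=33 S4=21 blocked=[]
Op 6: conn=33 S1=46 S2=15 S3=33 S4=42 blocked=[]
Op 7: conn=16 S1=46 S2=15 S3=33 S4=25 blocked=[]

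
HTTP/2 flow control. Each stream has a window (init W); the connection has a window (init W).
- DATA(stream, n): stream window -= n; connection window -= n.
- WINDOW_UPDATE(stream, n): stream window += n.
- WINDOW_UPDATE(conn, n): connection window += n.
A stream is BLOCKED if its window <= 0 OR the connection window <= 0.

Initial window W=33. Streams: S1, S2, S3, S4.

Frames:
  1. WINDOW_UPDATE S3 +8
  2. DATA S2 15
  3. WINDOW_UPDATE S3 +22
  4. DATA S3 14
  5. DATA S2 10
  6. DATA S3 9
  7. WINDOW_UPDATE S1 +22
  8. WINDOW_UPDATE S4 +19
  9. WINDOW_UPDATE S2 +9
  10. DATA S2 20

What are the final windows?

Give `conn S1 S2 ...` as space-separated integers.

Answer: -35 55 -3 40 52

Derivation:
Op 1: conn=33 S1=33 S2=33 S3=41 S4=33 blocked=[]
Op 2: conn=18 S1=33 S2=18 S3=41 S4=33 blocked=[]
Op 3: conn=18 S1=33 S2=18 S3=63 S4=33 blocked=[]
Op 4: conn=4 S1=33 S2=18 S3=49 S4=33 blocked=[]
Op 5: conn=-6 S1=33 S2=8 S3=49 S4=33 blocked=[1, 2, 3, 4]
Op 6: conn=-15 S1=33 S2=8 S3=40 S4=33 blocked=[1, 2, 3, 4]
Op 7: conn=-15 S1=55 S2=8 S3=40 S4=33 blocked=[1, 2, 3, 4]
Op 8: conn=-15 S1=55 S2=8 S3=40 S4=52 blocked=[1, 2, 3, 4]
Op 9: conn=-15 S1=55 S2=17 S3=40 S4=52 blocked=[1, 2, 3, 4]
Op 10: conn=-35 S1=55 S2=-3 S3=40 S4=52 blocked=[1, 2, 3, 4]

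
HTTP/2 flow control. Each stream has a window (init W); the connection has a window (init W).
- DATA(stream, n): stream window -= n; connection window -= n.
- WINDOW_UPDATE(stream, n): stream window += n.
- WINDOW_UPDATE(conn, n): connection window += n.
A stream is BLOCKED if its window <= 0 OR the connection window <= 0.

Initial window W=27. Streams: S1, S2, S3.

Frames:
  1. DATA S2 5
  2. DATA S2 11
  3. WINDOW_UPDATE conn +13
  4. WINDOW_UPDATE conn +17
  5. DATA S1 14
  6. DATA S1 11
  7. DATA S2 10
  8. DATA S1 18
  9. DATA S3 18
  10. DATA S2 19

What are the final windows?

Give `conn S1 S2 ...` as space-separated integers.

Answer: -49 -16 -18 9

Derivation:
Op 1: conn=22 S1=27 S2=22 S3=27 blocked=[]
Op 2: conn=11 S1=27 S2=11 S3=27 blocked=[]
Op 3: conn=24 S1=27 S2=11 S3=27 blocked=[]
Op 4: conn=41 S1=27 S2=11 S3=27 blocked=[]
Op 5: conn=27 S1=13 S2=11 S3=27 blocked=[]
Op 6: conn=16 S1=2 S2=11 S3=27 blocked=[]
Op 7: conn=6 S1=2 S2=1 S3=27 blocked=[]
Op 8: conn=-12 S1=-16 S2=1 S3=27 blocked=[1, 2, 3]
Op 9: conn=-30 S1=-16 S2=1 S3=9 blocked=[1, 2, 3]
Op 10: conn=-49 S1=-16 S2=-18 S3=9 blocked=[1, 2, 3]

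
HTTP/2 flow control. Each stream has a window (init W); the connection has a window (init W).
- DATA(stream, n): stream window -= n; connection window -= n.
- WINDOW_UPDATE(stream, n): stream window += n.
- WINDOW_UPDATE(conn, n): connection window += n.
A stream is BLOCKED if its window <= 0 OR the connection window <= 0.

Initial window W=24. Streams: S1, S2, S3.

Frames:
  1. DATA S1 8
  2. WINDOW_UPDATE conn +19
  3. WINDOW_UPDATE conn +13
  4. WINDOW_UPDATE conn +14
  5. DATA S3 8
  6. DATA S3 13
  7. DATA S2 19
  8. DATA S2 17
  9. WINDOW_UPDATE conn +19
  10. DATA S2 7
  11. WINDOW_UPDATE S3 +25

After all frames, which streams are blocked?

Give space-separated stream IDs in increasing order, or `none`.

Op 1: conn=16 S1=16 S2=24 S3=24 blocked=[]
Op 2: conn=35 S1=16 S2=24 S3=24 blocked=[]
Op 3: conn=48 S1=16 S2=24 S3=24 blocked=[]
Op 4: conn=62 S1=16 S2=24 S3=24 blocked=[]
Op 5: conn=54 S1=16 S2=24 S3=16 blocked=[]
Op 6: conn=41 S1=16 S2=24 S3=3 blocked=[]
Op 7: conn=22 S1=16 S2=5 S3=3 blocked=[]
Op 8: conn=5 S1=16 S2=-12 S3=3 blocked=[2]
Op 9: conn=24 S1=16 S2=-12 S3=3 blocked=[2]
Op 10: conn=17 S1=16 S2=-19 S3=3 blocked=[2]
Op 11: conn=17 S1=16 S2=-19 S3=28 blocked=[2]

Answer: S2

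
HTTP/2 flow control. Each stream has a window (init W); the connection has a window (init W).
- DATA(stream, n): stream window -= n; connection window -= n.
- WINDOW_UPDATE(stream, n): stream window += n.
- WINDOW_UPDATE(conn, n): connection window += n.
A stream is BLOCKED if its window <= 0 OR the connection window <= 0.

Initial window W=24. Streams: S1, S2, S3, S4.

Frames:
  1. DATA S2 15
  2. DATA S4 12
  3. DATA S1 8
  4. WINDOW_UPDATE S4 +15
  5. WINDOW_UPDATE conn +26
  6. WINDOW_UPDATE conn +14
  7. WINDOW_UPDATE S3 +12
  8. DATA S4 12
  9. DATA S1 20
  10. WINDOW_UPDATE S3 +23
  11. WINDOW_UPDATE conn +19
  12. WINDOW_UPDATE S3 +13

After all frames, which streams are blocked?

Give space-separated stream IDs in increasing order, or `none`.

Answer: S1

Derivation:
Op 1: conn=9 S1=24 S2=9 S3=24 S4=24 blocked=[]
Op 2: conn=-3 S1=24 S2=9 S3=24 S4=12 blocked=[1, 2, 3, 4]
Op 3: conn=-11 S1=16 S2=9 S3=24 S4=12 blocked=[1, 2, 3, 4]
Op 4: conn=-11 S1=16 S2=9 S3=24 S4=27 blocked=[1, 2, 3, 4]
Op 5: conn=15 S1=16 S2=9 S3=24 S4=27 blocked=[]
Op 6: conn=29 S1=16 S2=9 S3=24 S4=27 blocked=[]
Op 7: conn=29 S1=16 S2=9 S3=36 S4=27 blocked=[]
Op 8: conn=17 S1=16 S2=9 S3=36 S4=15 blocked=[]
Op 9: conn=-3 S1=-4 S2=9 S3=36 S4=15 blocked=[1, 2, 3, 4]
Op 10: conn=-3 S1=-4 S2=9 S3=59 S4=15 blocked=[1, 2, 3, 4]
Op 11: conn=16 S1=-4 S2=9 S3=59 S4=15 blocked=[1]
Op 12: conn=16 S1=-4 S2=9 S3=72 S4=15 blocked=[1]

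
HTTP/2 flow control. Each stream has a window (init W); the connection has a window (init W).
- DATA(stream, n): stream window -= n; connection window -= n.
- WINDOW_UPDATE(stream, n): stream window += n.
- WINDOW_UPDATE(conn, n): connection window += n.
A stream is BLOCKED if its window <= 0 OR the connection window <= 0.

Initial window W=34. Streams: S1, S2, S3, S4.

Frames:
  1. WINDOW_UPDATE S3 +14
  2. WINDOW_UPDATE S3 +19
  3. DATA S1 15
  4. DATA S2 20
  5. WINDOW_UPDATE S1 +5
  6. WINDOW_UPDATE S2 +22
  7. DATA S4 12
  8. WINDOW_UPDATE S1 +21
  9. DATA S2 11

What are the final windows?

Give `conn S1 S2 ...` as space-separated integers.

Answer: -24 45 25 67 22

Derivation:
Op 1: conn=34 S1=34 S2=34 S3=48 S4=34 blocked=[]
Op 2: conn=34 S1=34 S2=34 S3=67 S4=34 blocked=[]
Op 3: conn=19 S1=19 S2=34 S3=67 S4=34 blocked=[]
Op 4: conn=-1 S1=19 S2=14 S3=67 S4=34 blocked=[1, 2, 3, 4]
Op 5: conn=-1 S1=24 S2=14 S3=67 S4=34 blocked=[1, 2, 3, 4]
Op 6: conn=-1 S1=24 S2=36 S3=67 S4=34 blocked=[1, 2, 3, 4]
Op 7: conn=-13 S1=24 S2=36 S3=67 S4=22 blocked=[1, 2, 3, 4]
Op 8: conn=-13 S1=45 S2=36 S3=67 S4=22 blocked=[1, 2, 3, 4]
Op 9: conn=-24 S1=45 S2=25 S3=67 S4=22 blocked=[1, 2, 3, 4]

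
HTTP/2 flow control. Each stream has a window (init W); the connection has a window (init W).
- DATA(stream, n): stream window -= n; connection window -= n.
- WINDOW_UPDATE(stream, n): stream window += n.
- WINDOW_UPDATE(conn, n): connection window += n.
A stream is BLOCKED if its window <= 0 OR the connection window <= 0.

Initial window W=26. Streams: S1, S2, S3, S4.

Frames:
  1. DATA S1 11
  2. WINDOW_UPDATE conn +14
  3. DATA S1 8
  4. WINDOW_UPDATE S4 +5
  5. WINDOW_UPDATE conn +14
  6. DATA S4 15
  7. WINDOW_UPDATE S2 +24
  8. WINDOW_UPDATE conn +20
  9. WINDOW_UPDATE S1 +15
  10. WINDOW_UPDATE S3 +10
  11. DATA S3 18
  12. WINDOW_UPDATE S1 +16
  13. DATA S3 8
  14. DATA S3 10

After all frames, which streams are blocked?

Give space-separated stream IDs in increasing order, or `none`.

Op 1: conn=15 S1=15 S2=26 S3=26 S4=26 blocked=[]
Op 2: conn=29 S1=15 S2=26 S3=26 S4=26 blocked=[]
Op 3: conn=21 S1=7 S2=26 S3=26 S4=26 blocked=[]
Op 4: conn=21 S1=7 S2=26 S3=26 S4=31 blocked=[]
Op 5: conn=35 S1=7 S2=26 S3=26 S4=31 blocked=[]
Op 6: conn=20 S1=7 S2=26 S3=26 S4=16 blocked=[]
Op 7: conn=20 S1=7 S2=50 S3=26 S4=16 blocked=[]
Op 8: conn=40 S1=7 S2=50 S3=26 S4=16 blocked=[]
Op 9: conn=40 S1=22 S2=50 S3=26 S4=16 blocked=[]
Op 10: conn=40 S1=22 S2=50 S3=36 S4=16 blocked=[]
Op 11: conn=22 S1=22 S2=50 S3=18 S4=16 blocked=[]
Op 12: conn=22 S1=38 S2=50 S3=18 S4=16 blocked=[]
Op 13: conn=14 S1=38 S2=50 S3=10 S4=16 blocked=[]
Op 14: conn=4 S1=38 S2=50 S3=0 S4=16 blocked=[3]

Answer: S3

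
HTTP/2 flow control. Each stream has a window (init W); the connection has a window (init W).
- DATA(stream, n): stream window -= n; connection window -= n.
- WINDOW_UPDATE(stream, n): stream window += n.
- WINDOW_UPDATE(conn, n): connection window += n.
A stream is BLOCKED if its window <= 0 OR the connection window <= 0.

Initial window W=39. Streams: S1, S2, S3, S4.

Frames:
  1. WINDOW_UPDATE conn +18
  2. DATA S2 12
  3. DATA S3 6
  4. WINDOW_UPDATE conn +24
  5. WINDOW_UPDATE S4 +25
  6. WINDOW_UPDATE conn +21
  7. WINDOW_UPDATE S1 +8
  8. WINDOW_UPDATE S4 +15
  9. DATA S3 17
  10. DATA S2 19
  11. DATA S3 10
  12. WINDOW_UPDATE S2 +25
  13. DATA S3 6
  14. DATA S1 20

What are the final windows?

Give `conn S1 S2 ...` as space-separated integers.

Op 1: conn=57 S1=39 S2=39 S3=39 S4=39 blocked=[]
Op 2: conn=45 S1=39 S2=27 S3=39 S4=39 blocked=[]
Op 3: conn=39 S1=39 S2=27 S3=33 S4=39 blocked=[]
Op 4: conn=63 S1=39 S2=27 S3=33 S4=39 blocked=[]
Op 5: conn=63 S1=39 S2=27 S3=33 S4=64 blocked=[]
Op 6: conn=84 S1=39 S2=27 S3=33 S4=64 blocked=[]
Op 7: conn=84 S1=47 S2=27 S3=33 S4=64 blocked=[]
Op 8: conn=84 S1=47 S2=27 S3=33 S4=79 blocked=[]
Op 9: conn=67 S1=47 S2=27 S3=16 S4=79 blocked=[]
Op 10: conn=48 S1=47 S2=8 S3=16 S4=79 blocked=[]
Op 11: conn=38 S1=47 S2=8 S3=6 S4=79 blocked=[]
Op 12: conn=38 S1=47 S2=33 S3=6 S4=79 blocked=[]
Op 13: conn=32 S1=47 S2=33 S3=0 S4=79 blocked=[3]
Op 14: conn=12 S1=27 S2=33 S3=0 S4=79 blocked=[3]

Answer: 12 27 33 0 79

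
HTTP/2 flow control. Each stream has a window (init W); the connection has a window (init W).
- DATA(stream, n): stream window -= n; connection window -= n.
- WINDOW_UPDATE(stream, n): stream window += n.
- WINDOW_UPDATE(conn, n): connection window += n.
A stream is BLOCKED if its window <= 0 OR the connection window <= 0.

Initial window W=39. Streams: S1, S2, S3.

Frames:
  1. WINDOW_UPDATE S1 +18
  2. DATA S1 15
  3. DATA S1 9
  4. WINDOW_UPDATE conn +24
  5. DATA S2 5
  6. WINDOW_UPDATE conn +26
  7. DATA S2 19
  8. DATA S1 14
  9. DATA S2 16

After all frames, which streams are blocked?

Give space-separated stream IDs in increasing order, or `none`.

Answer: S2

Derivation:
Op 1: conn=39 S1=57 S2=39 S3=39 blocked=[]
Op 2: conn=24 S1=42 S2=39 S3=39 blocked=[]
Op 3: conn=15 S1=33 S2=39 S3=39 blocked=[]
Op 4: conn=39 S1=33 S2=39 S3=39 blocked=[]
Op 5: conn=34 S1=33 S2=34 S3=39 blocked=[]
Op 6: conn=60 S1=33 S2=34 S3=39 blocked=[]
Op 7: conn=41 S1=33 S2=15 S3=39 blocked=[]
Op 8: conn=27 S1=19 S2=15 S3=39 blocked=[]
Op 9: conn=11 S1=19 S2=-1 S3=39 blocked=[2]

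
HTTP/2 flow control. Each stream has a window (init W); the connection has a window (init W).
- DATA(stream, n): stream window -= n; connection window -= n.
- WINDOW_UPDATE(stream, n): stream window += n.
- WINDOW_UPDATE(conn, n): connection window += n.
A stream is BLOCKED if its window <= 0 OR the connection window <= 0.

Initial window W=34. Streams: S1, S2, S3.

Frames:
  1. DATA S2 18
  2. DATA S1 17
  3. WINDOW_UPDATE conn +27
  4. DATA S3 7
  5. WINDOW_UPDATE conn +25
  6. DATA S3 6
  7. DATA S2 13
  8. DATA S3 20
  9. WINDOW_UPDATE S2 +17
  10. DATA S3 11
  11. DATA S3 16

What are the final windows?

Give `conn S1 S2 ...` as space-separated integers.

Op 1: conn=16 S1=34 S2=16 S3=34 blocked=[]
Op 2: conn=-1 S1=17 S2=16 S3=34 blocked=[1, 2, 3]
Op 3: conn=26 S1=17 S2=16 S3=34 blocked=[]
Op 4: conn=19 S1=17 S2=16 S3=27 blocked=[]
Op 5: conn=44 S1=17 S2=16 S3=27 blocked=[]
Op 6: conn=38 S1=17 S2=16 S3=21 blocked=[]
Op 7: conn=25 S1=17 S2=3 S3=21 blocked=[]
Op 8: conn=5 S1=17 S2=3 S3=1 blocked=[]
Op 9: conn=5 S1=17 S2=20 S3=1 blocked=[]
Op 10: conn=-6 S1=17 S2=20 S3=-10 blocked=[1, 2, 3]
Op 11: conn=-22 S1=17 S2=20 S3=-26 blocked=[1, 2, 3]

Answer: -22 17 20 -26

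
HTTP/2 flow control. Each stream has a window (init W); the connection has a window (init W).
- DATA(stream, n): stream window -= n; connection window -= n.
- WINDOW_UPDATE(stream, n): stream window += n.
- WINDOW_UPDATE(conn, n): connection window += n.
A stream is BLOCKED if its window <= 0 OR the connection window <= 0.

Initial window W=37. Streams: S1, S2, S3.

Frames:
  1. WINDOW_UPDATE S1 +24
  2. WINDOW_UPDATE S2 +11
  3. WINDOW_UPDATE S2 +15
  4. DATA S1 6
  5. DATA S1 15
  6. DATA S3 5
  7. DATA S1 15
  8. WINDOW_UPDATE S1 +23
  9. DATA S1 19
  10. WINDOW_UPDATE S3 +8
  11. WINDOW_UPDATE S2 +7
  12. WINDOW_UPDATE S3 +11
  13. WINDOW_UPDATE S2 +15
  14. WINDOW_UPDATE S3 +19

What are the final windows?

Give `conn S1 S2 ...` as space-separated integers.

Answer: -23 29 85 70

Derivation:
Op 1: conn=37 S1=61 S2=37 S3=37 blocked=[]
Op 2: conn=37 S1=61 S2=48 S3=37 blocked=[]
Op 3: conn=37 S1=61 S2=63 S3=37 blocked=[]
Op 4: conn=31 S1=55 S2=63 S3=37 blocked=[]
Op 5: conn=16 S1=40 S2=63 S3=37 blocked=[]
Op 6: conn=11 S1=40 S2=63 S3=32 blocked=[]
Op 7: conn=-4 S1=25 S2=63 S3=32 blocked=[1, 2, 3]
Op 8: conn=-4 S1=48 S2=63 S3=32 blocked=[1, 2, 3]
Op 9: conn=-23 S1=29 S2=63 S3=32 blocked=[1, 2, 3]
Op 10: conn=-23 S1=29 S2=63 S3=40 blocked=[1, 2, 3]
Op 11: conn=-23 S1=29 S2=70 S3=40 blocked=[1, 2, 3]
Op 12: conn=-23 S1=29 S2=70 S3=51 blocked=[1, 2, 3]
Op 13: conn=-23 S1=29 S2=85 S3=51 blocked=[1, 2, 3]
Op 14: conn=-23 S1=29 S2=85 S3=70 blocked=[1, 2, 3]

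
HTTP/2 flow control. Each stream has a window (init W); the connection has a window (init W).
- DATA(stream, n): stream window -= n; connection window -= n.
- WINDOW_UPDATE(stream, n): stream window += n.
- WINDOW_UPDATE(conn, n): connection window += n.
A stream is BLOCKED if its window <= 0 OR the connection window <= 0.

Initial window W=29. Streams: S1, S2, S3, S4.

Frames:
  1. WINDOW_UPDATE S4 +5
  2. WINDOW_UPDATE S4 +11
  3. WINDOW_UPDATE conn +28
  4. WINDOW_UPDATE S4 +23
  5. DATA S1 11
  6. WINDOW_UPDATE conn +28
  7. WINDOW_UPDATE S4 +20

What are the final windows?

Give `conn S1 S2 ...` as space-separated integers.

Op 1: conn=29 S1=29 S2=29 S3=29 S4=34 blocked=[]
Op 2: conn=29 S1=29 S2=29 S3=29 S4=45 blocked=[]
Op 3: conn=57 S1=29 S2=29 S3=29 S4=45 blocked=[]
Op 4: conn=57 S1=29 S2=29 S3=29 S4=68 blocked=[]
Op 5: conn=46 S1=18 S2=29 S3=29 S4=68 blocked=[]
Op 6: conn=74 S1=18 S2=29 S3=29 S4=68 blocked=[]
Op 7: conn=74 S1=18 S2=29 S3=29 S4=88 blocked=[]

Answer: 74 18 29 29 88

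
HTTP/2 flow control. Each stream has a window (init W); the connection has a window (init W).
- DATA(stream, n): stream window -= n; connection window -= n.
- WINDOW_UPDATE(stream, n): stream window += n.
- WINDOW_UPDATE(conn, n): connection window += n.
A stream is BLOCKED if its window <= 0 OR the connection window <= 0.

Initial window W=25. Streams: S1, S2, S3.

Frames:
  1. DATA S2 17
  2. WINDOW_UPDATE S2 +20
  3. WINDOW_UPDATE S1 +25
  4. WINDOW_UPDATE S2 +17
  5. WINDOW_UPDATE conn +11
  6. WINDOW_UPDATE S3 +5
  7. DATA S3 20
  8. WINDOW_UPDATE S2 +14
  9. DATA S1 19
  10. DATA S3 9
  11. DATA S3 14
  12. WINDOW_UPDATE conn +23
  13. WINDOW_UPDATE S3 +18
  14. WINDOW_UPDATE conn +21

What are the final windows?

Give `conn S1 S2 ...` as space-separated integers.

Answer: 1 31 59 5

Derivation:
Op 1: conn=8 S1=25 S2=8 S3=25 blocked=[]
Op 2: conn=8 S1=25 S2=28 S3=25 blocked=[]
Op 3: conn=8 S1=50 S2=28 S3=25 blocked=[]
Op 4: conn=8 S1=50 S2=45 S3=25 blocked=[]
Op 5: conn=19 S1=50 S2=45 S3=25 blocked=[]
Op 6: conn=19 S1=50 S2=45 S3=30 blocked=[]
Op 7: conn=-1 S1=50 S2=45 S3=10 blocked=[1, 2, 3]
Op 8: conn=-1 S1=50 S2=59 S3=10 blocked=[1, 2, 3]
Op 9: conn=-20 S1=31 S2=59 S3=10 blocked=[1, 2, 3]
Op 10: conn=-29 S1=31 S2=59 S3=1 blocked=[1, 2, 3]
Op 11: conn=-43 S1=31 S2=59 S3=-13 blocked=[1, 2, 3]
Op 12: conn=-20 S1=31 S2=59 S3=-13 blocked=[1, 2, 3]
Op 13: conn=-20 S1=31 S2=59 S3=5 blocked=[1, 2, 3]
Op 14: conn=1 S1=31 S2=59 S3=5 blocked=[]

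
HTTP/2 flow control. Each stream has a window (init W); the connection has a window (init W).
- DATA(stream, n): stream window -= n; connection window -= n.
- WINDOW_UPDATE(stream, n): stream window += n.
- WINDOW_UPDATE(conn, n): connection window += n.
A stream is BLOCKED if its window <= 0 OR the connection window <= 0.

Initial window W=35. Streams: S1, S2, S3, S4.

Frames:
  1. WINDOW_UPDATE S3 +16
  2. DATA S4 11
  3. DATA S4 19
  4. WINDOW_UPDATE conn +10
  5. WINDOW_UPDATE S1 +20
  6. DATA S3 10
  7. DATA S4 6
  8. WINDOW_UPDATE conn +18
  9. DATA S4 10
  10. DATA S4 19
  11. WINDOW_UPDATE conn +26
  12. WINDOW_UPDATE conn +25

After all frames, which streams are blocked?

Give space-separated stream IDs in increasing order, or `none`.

Op 1: conn=35 S1=35 S2=35 S3=51 S4=35 blocked=[]
Op 2: conn=24 S1=35 S2=35 S3=51 S4=24 blocked=[]
Op 3: conn=5 S1=35 S2=35 S3=51 S4=5 blocked=[]
Op 4: conn=15 S1=35 S2=35 S3=51 S4=5 blocked=[]
Op 5: conn=15 S1=55 S2=35 S3=51 S4=5 blocked=[]
Op 6: conn=5 S1=55 S2=35 S3=41 S4=5 blocked=[]
Op 7: conn=-1 S1=55 S2=35 S3=41 S4=-1 blocked=[1, 2, 3, 4]
Op 8: conn=17 S1=55 S2=35 S3=41 S4=-1 blocked=[4]
Op 9: conn=7 S1=55 S2=35 S3=41 S4=-11 blocked=[4]
Op 10: conn=-12 S1=55 S2=35 S3=41 S4=-30 blocked=[1, 2, 3, 4]
Op 11: conn=14 S1=55 S2=35 S3=41 S4=-30 blocked=[4]
Op 12: conn=39 S1=55 S2=35 S3=41 S4=-30 blocked=[4]

Answer: S4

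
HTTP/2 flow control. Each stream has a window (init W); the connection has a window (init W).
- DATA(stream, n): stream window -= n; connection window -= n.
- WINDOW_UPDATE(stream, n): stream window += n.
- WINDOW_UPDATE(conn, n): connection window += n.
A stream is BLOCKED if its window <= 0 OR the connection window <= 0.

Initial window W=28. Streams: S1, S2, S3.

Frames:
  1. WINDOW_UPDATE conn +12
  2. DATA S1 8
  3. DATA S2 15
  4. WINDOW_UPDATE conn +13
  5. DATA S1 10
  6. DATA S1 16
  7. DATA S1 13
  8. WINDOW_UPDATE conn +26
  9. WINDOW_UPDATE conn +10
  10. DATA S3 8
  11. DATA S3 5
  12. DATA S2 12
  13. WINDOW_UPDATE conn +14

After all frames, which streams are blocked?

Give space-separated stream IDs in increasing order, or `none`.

Answer: S1

Derivation:
Op 1: conn=40 S1=28 S2=28 S3=28 blocked=[]
Op 2: conn=32 S1=20 S2=28 S3=28 blocked=[]
Op 3: conn=17 S1=20 S2=13 S3=28 blocked=[]
Op 4: conn=30 S1=20 S2=13 S3=28 blocked=[]
Op 5: conn=20 S1=10 S2=13 S3=28 blocked=[]
Op 6: conn=4 S1=-6 S2=13 S3=28 blocked=[1]
Op 7: conn=-9 S1=-19 S2=13 S3=28 blocked=[1, 2, 3]
Op 8: conn=17 S1=-19 S2=13 S3=28 blocked=[1]
Op 9: conn=27 S1=-19 S2=13 S3=28 blocked=[1]
Op 10: conn=19 S1=-19 S2=13 S3=20 blocked=[1]
Op 11: conn=14 S1=-19 S2=13 S3=15 blocked=[1]
Op 12: conn=2 S1=-19 S2=1 S3=15 blocked=[1]
Op 13: conn=16 S1=-19 S2=1 S3=15 blocked=[1]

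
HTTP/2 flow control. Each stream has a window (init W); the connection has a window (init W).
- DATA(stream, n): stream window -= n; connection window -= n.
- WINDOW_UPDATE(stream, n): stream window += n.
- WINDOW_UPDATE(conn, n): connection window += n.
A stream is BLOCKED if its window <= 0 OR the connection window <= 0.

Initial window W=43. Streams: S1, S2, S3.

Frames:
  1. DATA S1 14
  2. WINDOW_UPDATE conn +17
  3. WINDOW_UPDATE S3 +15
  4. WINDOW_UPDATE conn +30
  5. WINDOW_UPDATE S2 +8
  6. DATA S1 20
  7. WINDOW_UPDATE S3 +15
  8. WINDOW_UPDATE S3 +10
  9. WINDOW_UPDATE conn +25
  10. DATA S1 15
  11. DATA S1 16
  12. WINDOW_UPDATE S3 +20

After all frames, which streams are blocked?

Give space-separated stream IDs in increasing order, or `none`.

Op 1: conn=29 S1=29 S2=43 S3=43 blocked=[]
Op 2: conn=46 S1=29 S2=43 S3=43 blocked=[]
Op 3: conn=46 S1=29 S2=43 S3=58 blocked=[]
Op 4: conn=76 S1=29 S2=43 S3=58 blocked=[]
Op 5: conn=76 S1=29 S2=51 S3=58 blocked=[]
Op 6: conn=56 S1=9 S2=51 S3=58 blocked=[]
Op 7: conn=56 S1=9 S2=51 S3=73 blocked=[]
Op 8: conn=56 S1=9 S2=51 S3=83 blocked=[]
Op 9: conn=81 S1=9 S2=51 S3=83 blocked=[]
Op 10: conn=66 S1=-6 S2=51 S3=83 blocked=[1]
Op 11: conn=50 S1=-22 S2=51 S3=83 blocked=[1]
Op 12: conn=50 S1=-22 S2=51 S3=103 blocked=[1]

Answer: S1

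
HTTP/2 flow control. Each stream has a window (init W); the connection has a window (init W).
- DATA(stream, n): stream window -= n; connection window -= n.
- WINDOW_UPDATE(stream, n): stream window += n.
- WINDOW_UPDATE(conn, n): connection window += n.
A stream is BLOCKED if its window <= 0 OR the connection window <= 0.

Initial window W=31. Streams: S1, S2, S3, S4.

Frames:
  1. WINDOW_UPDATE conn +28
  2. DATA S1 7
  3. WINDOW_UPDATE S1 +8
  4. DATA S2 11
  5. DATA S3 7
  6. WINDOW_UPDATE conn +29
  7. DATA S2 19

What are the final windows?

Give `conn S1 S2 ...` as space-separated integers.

Op 1: conn=59 S1=31 S2=31 S3=31 S4=31 blocked=[]
Op 2: conn=52 S1=24 S2=31 S3=31 S4=31 blocked=[]
Op 3: conn=52 S1=32 S2=31 S3=31 S4=31 blocked=[]
Op 4: conn=41 S1=32 S2=20 S3=31 S4=31 blocked=[]
Op 5: conn=34 S1=32 S2=20 S3=24 S4=31 blocked=[]
Op 6: conn=63 S1=32 S2=20 S3=24 S4=31 blocked=[]
Op 7: conn=44 S1=32 S2=1 S3=24 S4=31 blocked=[]

Answer: 44 32 1 24 31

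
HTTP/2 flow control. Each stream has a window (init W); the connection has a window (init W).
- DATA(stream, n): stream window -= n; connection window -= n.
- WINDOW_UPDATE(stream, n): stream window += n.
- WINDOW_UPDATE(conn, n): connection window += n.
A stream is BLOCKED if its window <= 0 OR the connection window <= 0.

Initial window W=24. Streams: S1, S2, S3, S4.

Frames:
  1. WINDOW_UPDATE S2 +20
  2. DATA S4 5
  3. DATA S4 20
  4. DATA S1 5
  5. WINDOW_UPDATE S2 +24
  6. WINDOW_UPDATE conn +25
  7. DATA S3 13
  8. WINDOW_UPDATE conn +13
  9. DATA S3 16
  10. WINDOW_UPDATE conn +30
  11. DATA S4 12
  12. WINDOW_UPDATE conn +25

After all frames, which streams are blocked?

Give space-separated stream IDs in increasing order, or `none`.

Answer: S3 S4

Derivation:
Op 1: conn=24 S1=24 S2=44 S3=24 S4=24 blocked=[]
Op 2: conn=19 S1=24 S2=44 S3=24 S4=19 blocked=[]
Op 3: conn=-1 S1=24 S2=44 S3=24 S4=-1 blocked=[1, 2, 3, 4]
Op 4: conn=-6 S1=19 S2=44 S3=24 S4=-1 blocked=[1, 2, 3, 4]
Op 5: conn=-6 S1=19 S2=68 S3=24 S4=-1 blocked=[1, 2, 3, 4]
Op 6: conn=19 S1=19 S2=68 S3=24 S4=-1 blocked=[4]
Op 7: conn=6 S1=19 S2=68 S3=11 S4=-1 blocked=[4]
Op 8: conn=19 S1=19 S2=68 S3=11 S4=-1 blocked=[4]
Op 9: conn=3 S1=19 S2=68 S3=-5 S4=-1 blocked=[3, 4]
Op 10: conn=33 S1=19 S2=68 S3=-5 S4=-1 blocked=[3, 4]
Op 11: conn=21 S1=19 S2=68 S3=-5 S4=-13 blocked=[3, 4]
Op 12: conn=46 S1=19 S2=68 S3=-5 S4=-13 blocked=[3, 4]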